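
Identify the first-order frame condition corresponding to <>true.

◇⊤ holds at w iff w has a successor, so frame-validity of ◇⊤ is exactly seriality. Equivalently via □φ → ◇φ:
Suppose □φ→◇φ is valid. At any x set V(φ)=W. Then □φ at x, so ◇φ at x, so x has a successor.

seriality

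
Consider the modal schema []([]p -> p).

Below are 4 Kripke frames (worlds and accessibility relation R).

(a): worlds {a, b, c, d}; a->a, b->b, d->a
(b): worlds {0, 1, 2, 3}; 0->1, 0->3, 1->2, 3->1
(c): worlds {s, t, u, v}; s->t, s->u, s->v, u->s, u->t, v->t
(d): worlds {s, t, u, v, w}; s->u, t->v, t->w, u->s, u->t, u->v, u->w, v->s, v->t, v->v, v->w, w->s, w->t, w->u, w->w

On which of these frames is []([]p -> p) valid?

(a)

This is the axiom for shift-reflexivity; its first-order frame correspondent is forall x forall y (Rxy -> Ryy).
(a): condition met.
(b): fails — R12 but not R22.
(c): fails — Rut but not Rtt.
(d): fails — Rwt but not Rtt.
Valid on: (a).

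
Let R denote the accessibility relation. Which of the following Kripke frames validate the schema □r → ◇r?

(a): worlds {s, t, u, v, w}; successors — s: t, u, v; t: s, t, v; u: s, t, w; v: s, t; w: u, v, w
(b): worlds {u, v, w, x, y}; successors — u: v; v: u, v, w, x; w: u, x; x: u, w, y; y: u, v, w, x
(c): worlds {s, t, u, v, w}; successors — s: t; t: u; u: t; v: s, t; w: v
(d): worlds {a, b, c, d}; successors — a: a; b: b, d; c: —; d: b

This is the axiom for seriality; its first-order frame correspondent is ∀x ∃y Rxy.
(a): condition met.
(b): condition met.
(c): condition met.
(d): fails — world c has no successor.
Valid on: (a), (b), (c).

(a), (b), (c)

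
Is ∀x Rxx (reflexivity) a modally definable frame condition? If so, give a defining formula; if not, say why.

Yes: it is reflexivity, defined by the T schema □p → p.
Suppose □p→p is valid. At any x set V(p)={w : Rxw}. Then □p holds at x, so p holds at x, i.e. Rxx.

Yes — defined by □p → p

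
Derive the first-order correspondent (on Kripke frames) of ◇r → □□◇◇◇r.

∀x ∀y ∀z ((xRy ∧ xR²z) → ∃w (y = w ∧ zR³w))

This is a Sahlqvist (Geach-type) schema ◇^1□^0r → □^2◇^3r.
First-order correspondent: ∀x ∀y ∀z ((xRy ∧ xR²z) → ∃w (y = w ∧ zR³w)).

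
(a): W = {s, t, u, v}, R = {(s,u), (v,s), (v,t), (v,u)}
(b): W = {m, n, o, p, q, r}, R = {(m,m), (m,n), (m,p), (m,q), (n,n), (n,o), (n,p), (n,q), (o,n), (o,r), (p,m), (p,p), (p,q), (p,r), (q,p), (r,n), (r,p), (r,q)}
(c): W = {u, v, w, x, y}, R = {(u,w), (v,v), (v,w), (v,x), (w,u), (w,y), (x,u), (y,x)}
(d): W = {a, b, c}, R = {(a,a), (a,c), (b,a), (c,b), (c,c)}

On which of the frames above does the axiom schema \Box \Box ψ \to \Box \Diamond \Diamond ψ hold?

(b), (d)

This is the axiom for a generalized confluence (Geach) condition; its first-order frame correspondent is \forall x \forall z (xRz \to \exists w (x R^2 w \wedge z R^2 w)).
(a): fails — sRu but no w with sR²w and uR²w.
(b): ✓.
(c): fails — uRw but no t with uR²t and wR²t.
(d): ✓.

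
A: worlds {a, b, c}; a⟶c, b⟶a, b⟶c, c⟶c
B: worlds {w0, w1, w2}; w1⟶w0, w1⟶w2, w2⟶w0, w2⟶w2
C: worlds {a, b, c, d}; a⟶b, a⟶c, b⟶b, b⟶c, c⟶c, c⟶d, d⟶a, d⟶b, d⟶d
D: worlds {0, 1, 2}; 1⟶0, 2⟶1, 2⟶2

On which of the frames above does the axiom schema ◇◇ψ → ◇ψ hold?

This is the axiom for transitivity; its first-order frame correspondent is ∀x ∀y ∀z (Rxy ∧ Ryz → Rxz).
A: holds.
B: holds.
C: fails — Rbc and Rcd but not Rbd.
D: fails — R21 and R10 but not R20.

A, B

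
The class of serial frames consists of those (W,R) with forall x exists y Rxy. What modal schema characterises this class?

□ψ → ◇ψ

This is seriality; the standard corresponding axiom is D: □ψ → ◇ψ.
Suppose □ψ→◇ψ is valid. At any x set V(ψ)=W. Then □ψ at x, so ◇ψ at x, so x has a successor.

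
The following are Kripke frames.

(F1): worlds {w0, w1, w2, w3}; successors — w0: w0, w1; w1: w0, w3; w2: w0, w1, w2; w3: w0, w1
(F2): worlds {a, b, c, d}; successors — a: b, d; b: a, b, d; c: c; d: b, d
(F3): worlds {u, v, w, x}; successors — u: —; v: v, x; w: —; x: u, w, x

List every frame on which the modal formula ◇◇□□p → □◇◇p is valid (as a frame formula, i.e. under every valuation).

This is the axiom for a generalized confluence (Geach) condition; its first-order frame correspondent is ∀x ∀y ∀z ((xR²y ∧ xRz) → ∃w (yR²w ∧ zR²w)).
(F1): condition met.
(F2): condition met.
(F3): fails — vR²u, vRv but no t with uR²t and vR²t.

(F1), (F2)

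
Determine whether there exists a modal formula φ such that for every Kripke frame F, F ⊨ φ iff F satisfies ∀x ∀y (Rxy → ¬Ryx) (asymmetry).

If a class were modally definable it would be closed under surjective bounded morphisms (Goldblatt–Thomason).
The 3-cycle (worlds w0,w1,w2 with w0→w1→w2→w0) is asymmetric. Mapping every world to a single reflexive point • is a surjective bounded morphism, and the reflexive point is not asymmetric (R•• but asymmetry requires ¬R••).
So no modal formula (or set of formulas) defines exactly the asymmetric frames.

Not modally definable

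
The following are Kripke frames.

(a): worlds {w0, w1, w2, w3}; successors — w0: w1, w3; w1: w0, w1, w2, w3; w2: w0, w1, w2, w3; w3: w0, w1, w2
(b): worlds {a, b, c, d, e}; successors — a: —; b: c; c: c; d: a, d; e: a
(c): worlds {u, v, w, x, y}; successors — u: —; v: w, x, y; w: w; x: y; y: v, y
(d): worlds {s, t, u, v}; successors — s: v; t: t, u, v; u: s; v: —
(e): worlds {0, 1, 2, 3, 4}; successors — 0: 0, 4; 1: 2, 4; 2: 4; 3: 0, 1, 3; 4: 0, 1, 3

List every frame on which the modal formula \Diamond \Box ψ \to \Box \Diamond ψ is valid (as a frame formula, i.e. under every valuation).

(a)

The schema corresponds to convergence: \forall x \forall y \forall z (Rxy \wedge Rxz \to \exists w (Ryw \wedge Rzw)).
(a): condition met.
(b): fails — Rdd and Rda but d and a have no common successor.
(c): fails — Rvw and Rvx but w and x have no common successor.
(d): fails — Rsv and Rsv but v and v have no common successor.
(e): fails — R12 and R14 but 2 and 4 have no common successor.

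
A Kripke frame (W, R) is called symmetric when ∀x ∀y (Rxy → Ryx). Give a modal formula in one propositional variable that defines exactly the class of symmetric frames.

s → □◇s

The condition is symmetry. The B schema s → □◇s defines it.
Suppose s→□◇s is valid. Take Rxy and set V(s)={x}. Then s at x, so □◇s at x, so ◇s at y, so some z with Ryz has s; z=x, i.e. Ryx.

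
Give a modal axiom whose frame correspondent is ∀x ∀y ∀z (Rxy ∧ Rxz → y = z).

A defining formula is ◇r → □r (the CD axiom).
Suppose ◇r→□r is valid. Take Rxy, Rxz and set V(r)={y}. Then ◇r at x, so □r at x, so r at z, i.e. z=y.

◇r → □r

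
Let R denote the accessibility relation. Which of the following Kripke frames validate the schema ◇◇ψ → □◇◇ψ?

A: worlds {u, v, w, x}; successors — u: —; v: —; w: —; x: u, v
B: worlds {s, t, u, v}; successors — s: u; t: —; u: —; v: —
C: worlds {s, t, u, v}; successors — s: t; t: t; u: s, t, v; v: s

A, B

The schema corresponds to a generalized confluence (Geach) condition: ∀x ∀y ∀z ((xR²y ∧ xRz) → ∃w (y = w ∧ zR²w)).
A: holds.
B: holds.
C: fails — uR²s, uRs but no w with s=w and sR²w.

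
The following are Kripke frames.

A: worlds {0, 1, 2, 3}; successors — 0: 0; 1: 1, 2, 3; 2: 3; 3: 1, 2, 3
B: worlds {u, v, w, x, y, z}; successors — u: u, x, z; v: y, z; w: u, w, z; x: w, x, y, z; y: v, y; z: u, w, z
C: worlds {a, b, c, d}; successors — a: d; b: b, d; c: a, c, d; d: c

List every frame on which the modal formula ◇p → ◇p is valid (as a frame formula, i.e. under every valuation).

This is the axiom for a generalized confluence (Geach) condition; its first-order frame correspondent is ∀x ∀y (xRy → ∃w (y = w ∧ xRw)).
A: condition met.
B: condition met.
C: condition met.
Valid on: A, B, C.

A, B, C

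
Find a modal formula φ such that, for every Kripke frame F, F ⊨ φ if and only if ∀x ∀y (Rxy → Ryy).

This is shift-reflexivity; the standard corresponding axiom is T□: □(□q → q).

□(□q → q)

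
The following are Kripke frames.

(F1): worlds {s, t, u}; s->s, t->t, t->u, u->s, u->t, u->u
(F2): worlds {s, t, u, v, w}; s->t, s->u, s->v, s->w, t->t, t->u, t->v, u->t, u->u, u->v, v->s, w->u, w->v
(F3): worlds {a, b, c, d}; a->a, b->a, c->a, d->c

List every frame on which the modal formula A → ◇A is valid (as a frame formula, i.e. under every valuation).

The schema corresponds to reflexivity: ∀x Rxx.
(F1): condition met.
(F2): fails — world s does not see itself.
(F3): fails — world b does not see itself.
Valid on: (F1).

(F1)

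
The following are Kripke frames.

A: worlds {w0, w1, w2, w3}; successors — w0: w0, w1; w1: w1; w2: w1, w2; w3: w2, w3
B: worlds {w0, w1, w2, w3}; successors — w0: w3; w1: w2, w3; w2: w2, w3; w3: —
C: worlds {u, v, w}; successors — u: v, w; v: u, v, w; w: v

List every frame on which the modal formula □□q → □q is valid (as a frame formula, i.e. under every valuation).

A, C

Frame correspondent (Sahlqvist): ∀x ∀y (Rxy → ∃z (Rxz ∧ Rzy)) — i.e. density.
A: condition met.
B: fails — Rw0w3 but no z with Rw0z and Rzw3.
C: condition met.
Valid on: A, C.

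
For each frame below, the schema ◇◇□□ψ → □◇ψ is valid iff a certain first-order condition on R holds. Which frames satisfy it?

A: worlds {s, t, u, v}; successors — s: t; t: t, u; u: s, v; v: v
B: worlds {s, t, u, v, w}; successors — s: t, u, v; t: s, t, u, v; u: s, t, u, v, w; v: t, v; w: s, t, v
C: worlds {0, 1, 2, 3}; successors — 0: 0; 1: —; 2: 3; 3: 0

B, C

The schema corresponds to a generalized confluence (Geach) condition: ∀x ∀y ∀z ((xR²y ∧ xRz) → ∃w (yR²w ∧ zRw)).
A: fails — tR²s, tRu but no w with sR²w and uRw.
B: holds.
C: holds.
Valid on: B, C.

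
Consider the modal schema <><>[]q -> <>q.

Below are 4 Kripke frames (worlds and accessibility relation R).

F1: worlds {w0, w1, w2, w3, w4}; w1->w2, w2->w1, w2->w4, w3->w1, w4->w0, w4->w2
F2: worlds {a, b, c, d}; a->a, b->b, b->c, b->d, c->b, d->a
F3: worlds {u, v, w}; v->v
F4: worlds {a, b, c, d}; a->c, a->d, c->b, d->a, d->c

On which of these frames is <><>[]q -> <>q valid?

This is the axiom for a generalized confluence (Geach) condition; its first-order frame correspondent is forall x forall y (x R^2 y -> exists w (yRw & xRw)).
F1: fails — w2R²w0 but no w with w0Rw and w2Rw.
F2: fails — bR²a but no w with aRw and bRw.
F3: satisfies the condition.
F4: fails — aR²b but no w with bRw and aRw.

F3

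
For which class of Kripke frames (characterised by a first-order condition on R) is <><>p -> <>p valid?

This is a form of the 4 axiom.
It corresponds to transitivity: forall x forall y forall z (Rxy & Ryz -> Rxz).

transitivity: forall x forall y forall z (Rxy & Ryz -> Rxz)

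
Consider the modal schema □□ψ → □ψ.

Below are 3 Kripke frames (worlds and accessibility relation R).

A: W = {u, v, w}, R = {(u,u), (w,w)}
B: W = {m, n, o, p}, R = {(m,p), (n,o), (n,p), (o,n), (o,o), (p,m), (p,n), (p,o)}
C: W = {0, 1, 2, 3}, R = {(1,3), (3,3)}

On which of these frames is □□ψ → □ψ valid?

Frame correspondent (Sahlqvist): ∀x ∀y (Rxy → ∃z (Rxz ∧ Rzy)) — i.e. density.
A: satisfies the condition.
B: fails — Rpm but no z with Rpz and Rzm.
C: satisfies the condition.
Valid on: A, C.

A, C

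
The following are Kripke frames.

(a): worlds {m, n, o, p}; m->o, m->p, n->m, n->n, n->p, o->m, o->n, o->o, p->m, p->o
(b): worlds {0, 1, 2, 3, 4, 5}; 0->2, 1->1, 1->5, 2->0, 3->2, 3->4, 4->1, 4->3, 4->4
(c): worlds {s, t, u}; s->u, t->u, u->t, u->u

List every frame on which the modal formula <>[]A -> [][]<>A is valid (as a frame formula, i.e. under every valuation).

The schema corresponds to a generalized confluence (Geach) condition: forall x forall y forall z ((xRy & x R^2 z) -> exists w (yRw & zRw)).
(a): holds.
(b): fails — 0R2, 0R²0 but no w with 2Rw and 0Rw.
(c): holds.

(a), (c)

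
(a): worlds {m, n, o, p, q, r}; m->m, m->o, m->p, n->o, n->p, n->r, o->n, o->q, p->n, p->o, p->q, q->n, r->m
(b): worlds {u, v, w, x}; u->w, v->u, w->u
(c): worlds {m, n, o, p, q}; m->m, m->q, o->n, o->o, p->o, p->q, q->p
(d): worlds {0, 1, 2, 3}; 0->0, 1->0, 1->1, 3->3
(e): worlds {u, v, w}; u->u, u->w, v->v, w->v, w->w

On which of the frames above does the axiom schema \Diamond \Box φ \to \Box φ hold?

none

This is the axiom for the Euclidean property; its first-order frame correspondent is \forall x \forall y \forall z (Rxy \wedge Rxz \to Ryz).
(a): fails — Rmo and Rmo but not Roo.
(b): fails — Ruw and Ruw but not Rww.
(c): fails — Rmq and Rmq but not Rqq.
(d): fails — R10 and R11 but not R01.
(e): fails — Ruw and Ruu but not Rwu.
Valid on no frame.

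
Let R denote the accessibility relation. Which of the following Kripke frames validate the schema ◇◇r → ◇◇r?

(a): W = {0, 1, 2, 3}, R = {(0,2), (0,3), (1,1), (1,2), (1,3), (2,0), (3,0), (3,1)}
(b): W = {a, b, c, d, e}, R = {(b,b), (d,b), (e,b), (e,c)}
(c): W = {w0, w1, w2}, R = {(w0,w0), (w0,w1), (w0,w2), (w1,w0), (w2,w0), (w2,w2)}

This is the axiom for a generalized confluence (Geach) condition; its first-order frame correspondent is ∀x ∀y (xR²y → ∃w (y = w ∧ xR²w)).
(a): satisfies the condition.
(b): satisfies the condition.
(c): satisfies the condition.
Valid on: (a), (b), (c).

(a), (b), (c)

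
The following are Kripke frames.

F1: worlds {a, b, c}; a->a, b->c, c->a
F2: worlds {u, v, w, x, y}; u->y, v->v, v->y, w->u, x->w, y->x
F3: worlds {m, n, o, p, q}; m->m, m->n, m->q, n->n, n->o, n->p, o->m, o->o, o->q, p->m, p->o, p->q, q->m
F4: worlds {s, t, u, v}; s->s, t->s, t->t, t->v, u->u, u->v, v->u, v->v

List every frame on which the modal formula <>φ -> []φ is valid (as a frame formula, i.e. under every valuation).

Frame correspondent (Sahlqvist): forall x forall y forall z (Rxy & Rxz -> y = z) — i.e. partial functionality.
F1: satisfies the condition.
F2: fails — v sees both v and y.
F3: fails — m sees both m and n.
F4: fails — t sees both s and t.

F1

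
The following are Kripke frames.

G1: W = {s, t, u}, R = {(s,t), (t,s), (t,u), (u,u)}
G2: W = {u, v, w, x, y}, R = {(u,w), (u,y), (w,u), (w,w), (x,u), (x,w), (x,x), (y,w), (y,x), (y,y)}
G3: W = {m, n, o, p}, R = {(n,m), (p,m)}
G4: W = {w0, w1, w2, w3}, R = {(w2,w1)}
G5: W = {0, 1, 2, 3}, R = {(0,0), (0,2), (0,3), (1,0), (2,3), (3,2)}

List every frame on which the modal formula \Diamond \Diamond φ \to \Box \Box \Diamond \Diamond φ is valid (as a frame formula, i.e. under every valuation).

Frame correspondent (Sahlqvist): \forall x \forall y \forall z ((x R^2 y \wedge x R^2 z) \to \exists w (y = w \wedge z R^2 w)) — i.e. a generalized confluence (Geach) condition.
G1: fails — sR²s, sR²u but no w with s=w and uR²w.
G2: fails — uR²x, uR²w but no t with x=t and wR²t.
G3: condition met.
G4: condition met.
G5: fails — 0R²0, 0R²2 but no w with 0=w and 2R²w.
Valid on: G3, G4.

G3, G4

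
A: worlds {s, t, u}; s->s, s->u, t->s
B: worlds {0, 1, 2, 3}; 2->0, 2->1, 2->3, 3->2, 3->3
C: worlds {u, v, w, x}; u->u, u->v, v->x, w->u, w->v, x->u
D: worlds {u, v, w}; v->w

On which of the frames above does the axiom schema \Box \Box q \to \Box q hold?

A

Frame correspondent (Sahlqvist): \forall x \forall y (Rxy \to \exists z (Rxz \wedge Rzy)) — i.e. density.
A: holds.
B: fails — R20 but no z with R2z and Rz0.
C: fails — Rvx but no z with Rvz and Rzx.
D: fails — Rvw but no z with Rvz and Rzw.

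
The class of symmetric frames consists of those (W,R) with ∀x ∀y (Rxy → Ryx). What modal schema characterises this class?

The condition is symmetry. The B schema p → □◇p defines it.
Suppose p→□◇p is valid. Take Rxy and set V(p)={x}. Then p at x, so □◇p at x, so ◇p at y, so some z with Ryz has p; z=x, i.e. Ryx.

p → □◇p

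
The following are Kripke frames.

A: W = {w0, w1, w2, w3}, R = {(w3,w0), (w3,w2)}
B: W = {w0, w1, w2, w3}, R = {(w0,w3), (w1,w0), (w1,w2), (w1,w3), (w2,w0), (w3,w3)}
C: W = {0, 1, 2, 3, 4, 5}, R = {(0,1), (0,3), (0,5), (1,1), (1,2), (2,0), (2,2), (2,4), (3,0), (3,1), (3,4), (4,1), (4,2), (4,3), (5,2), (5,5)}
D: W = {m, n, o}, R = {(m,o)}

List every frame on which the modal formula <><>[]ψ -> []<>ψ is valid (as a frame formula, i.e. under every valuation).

This is the axiom for a generalized confluence (Geach) condition; its first-order frame correspondent is forall x forall y forall z ((x R^2 y & xRz) -> exists w (yRw & zRw)).
A: holds.
B: fails — w1R²w0, w1Rw2 but no w with w0Rw and w2Rw.
C: fails — 0R²5, 0R3 but no w with 5Rw and 3Rw.
D: holds.
Valid on: A, D.

A, D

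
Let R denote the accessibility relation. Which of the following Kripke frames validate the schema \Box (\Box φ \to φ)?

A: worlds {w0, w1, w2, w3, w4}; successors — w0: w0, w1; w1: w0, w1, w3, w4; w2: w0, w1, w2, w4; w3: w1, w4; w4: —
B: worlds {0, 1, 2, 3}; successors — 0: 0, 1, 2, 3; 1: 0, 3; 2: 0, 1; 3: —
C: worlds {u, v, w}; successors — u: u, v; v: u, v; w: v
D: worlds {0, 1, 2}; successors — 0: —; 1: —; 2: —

This is the axiom for shift-reflexivity; its first-order frame correspondent is \forall x \forall y (Rxy \to Ryy).
A: fails — Rw2w4 but not Rw4w4.
B: fails — R02 but not R22.
C: satisfies the condition.
D: satisfies the condition.
Valid on: C, D.

C, D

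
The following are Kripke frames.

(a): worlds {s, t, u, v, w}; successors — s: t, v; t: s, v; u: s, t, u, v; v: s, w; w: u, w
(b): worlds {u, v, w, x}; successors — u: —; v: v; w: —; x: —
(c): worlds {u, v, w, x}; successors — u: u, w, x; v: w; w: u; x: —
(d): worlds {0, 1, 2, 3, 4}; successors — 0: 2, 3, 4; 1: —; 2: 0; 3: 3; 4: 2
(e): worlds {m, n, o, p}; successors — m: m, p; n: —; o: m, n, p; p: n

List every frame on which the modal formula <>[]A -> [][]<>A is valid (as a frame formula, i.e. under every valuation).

(b)

The schema corresponds to a generalized confluence (Geach) condition: forall x forall y forall z ((xRy & x R^2 z) -> exists w (yRw & zRw)).
(a): fails — sRt, sR²w but no w* with tRw* and wRw*.
(b): satisfies the condition.
(c): fails — uRu, uR²x but no t with uRt and xRt.
(d): fails — 0R2, 0R²0 but no w with 2Rw and 0Rw.
(e): fails — mRm, mR²n but no w with mRw and nRw.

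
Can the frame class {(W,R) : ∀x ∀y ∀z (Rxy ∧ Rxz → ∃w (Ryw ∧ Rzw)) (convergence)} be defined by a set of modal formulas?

Yes, by ◇□p → □◇p

Yes: it is convergence, defined by the .2 schema ◇□p → □◇p.
Suppose ◇□p→□◇p is valid. Take Rxy, Rxz and set V(p)={w : Ryw}. Then □p at y so ◇□p at x, so □◇p at x, so ◇p at z, giving w with Rzw and Ryw.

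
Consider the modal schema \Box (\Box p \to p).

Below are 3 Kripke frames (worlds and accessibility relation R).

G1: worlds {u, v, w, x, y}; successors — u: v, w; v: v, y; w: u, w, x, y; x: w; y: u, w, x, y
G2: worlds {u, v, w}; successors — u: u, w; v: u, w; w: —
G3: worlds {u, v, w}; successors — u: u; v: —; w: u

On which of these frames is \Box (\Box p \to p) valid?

This is the axiom for shift-reflexivity; its first-order frame correspondent is \forall x \forall y (Rxy \to Ryy).
G1: fails — Rwu but not Ruu.
G2: fails — Rvw but not Rww.
G3: holds.

G3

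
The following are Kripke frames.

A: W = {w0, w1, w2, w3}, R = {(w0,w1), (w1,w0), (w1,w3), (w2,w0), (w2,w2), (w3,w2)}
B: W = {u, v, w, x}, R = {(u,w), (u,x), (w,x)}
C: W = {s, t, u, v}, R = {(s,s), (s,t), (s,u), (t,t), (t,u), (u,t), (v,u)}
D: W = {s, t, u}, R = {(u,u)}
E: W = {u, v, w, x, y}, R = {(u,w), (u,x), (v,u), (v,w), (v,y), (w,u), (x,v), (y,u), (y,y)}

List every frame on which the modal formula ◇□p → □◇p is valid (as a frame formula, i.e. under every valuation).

Frame correspondent (Sahlqvist): ∀x ∀y ∀z (Rxy ∧ Rxz → ∃w (Ryw ∧ Rzw)) — i.e. convergence.
A: fails — Rw1w0 and Rw1w3 but w0 and w3 have no common successor.
B: fails — Ruw and Rux but w and x have no common successor.
C: ✓.
D: ✓.
E: fails — Ruw and Rux but w and x have no common successor.
Valid on: C, D.

C, D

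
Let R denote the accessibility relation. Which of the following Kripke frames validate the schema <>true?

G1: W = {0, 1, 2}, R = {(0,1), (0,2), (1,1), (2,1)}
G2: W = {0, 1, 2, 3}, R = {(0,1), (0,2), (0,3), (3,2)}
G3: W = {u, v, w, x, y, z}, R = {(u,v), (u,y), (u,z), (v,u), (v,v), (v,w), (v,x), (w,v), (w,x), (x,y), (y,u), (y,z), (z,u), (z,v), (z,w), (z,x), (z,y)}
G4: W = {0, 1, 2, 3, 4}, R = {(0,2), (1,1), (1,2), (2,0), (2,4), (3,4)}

G1, G3

Frame correspondent (Sahlqvist): forall x exists y Rxy — i.e. seriality.
G1: ✓.
G2: fails — world 1 has no successor.
G3: ✓.
G4: fails — world 4 has no successor.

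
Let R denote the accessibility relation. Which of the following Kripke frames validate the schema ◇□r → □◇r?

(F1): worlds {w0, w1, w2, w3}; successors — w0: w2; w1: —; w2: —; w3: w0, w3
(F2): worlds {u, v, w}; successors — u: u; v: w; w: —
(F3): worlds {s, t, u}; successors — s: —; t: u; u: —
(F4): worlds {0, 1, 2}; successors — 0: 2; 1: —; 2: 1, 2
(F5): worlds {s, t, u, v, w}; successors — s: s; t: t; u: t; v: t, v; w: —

(F5)

Frame correspondent (Sahlqvist): ∀x ∀y ∀z (Rxy ∧ Rxz → ∃w (Ryw ∧ Rzw)) — i.e. convergence.
(F1): fails — Rw0w2 and Rw0w2 but w2 and w2 have no common successor.
(F2): fails — Rvw and Rvw but w and w have no common successor.
(F3): fails — Rtu and Rtu but u and u have no common successor.
(F4): fails — R22 and R21 but 2 and 1 have no common successor.
(F5): ✓.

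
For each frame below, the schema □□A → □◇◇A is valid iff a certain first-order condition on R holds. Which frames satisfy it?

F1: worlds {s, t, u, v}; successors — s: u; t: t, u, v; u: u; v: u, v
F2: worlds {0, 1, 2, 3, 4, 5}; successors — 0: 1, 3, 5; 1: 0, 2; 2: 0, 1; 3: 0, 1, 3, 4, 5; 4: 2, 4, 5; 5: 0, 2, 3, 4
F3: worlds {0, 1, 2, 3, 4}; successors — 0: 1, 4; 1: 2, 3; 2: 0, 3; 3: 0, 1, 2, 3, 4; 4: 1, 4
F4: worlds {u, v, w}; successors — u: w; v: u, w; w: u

The schema corresponds to a generalized confluence (Geach) condition: ∀x ∀z (xRz → ∃w (xR²w ∧ zR²w)).
F1: ✓.
F2: ✓.
F3: ✓.
F4: fails — uRw but no t with uR²t and wR²t.

F1, F2, F3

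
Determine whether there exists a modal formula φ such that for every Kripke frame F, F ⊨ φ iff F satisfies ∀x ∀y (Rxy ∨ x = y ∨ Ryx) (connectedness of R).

If a class were modally definable it would be closed under disjoint unions (Goldblatt–Thomason).
Take 2 disjoint single-world reflexive frames: each is trivially connected, but their disjoint union has 2 worlds with no edge between distinct components, so it is not connected.
So no modal formula (or set of formulas) defines exactly the connected frames.

Not definable by any modal formula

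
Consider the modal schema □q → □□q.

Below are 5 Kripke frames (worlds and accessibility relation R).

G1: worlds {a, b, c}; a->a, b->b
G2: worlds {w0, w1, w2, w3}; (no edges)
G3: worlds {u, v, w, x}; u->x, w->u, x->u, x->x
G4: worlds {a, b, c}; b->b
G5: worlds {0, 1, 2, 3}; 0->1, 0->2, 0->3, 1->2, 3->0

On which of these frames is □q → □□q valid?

G1, G2, G4

This is the axiom for transitivity; its first-order frame correspondent is ∀x ∀y ∀z (Rxy ∧ Ryz → Rxz).
G1: condition met.
G2: condition met.
G3: fails — Rwu and Rux but not Rwx.
G4: condition met.
G5: fails — R03 and R30 but not R00.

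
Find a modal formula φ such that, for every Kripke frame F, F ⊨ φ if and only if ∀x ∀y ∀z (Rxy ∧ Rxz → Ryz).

◇s → □◇s

A defining formula is ◇s → □◇s (the 5 axiom).
Suppose ◇s→□◇s is valid. Take Rxy, Rxz and set V(s)={y}. Then ◇s at x, so □◇s at x, so ◇s at z, so some w with Rzw has s; w=y, i.e. Rzy. By symmetry of the argument, Ryz.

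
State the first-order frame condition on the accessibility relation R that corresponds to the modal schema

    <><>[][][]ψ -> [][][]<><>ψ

This is a Sahlqvist (Geach-type) schema ◇^2□^3ψ → □^3◇^2ψ.
Minimal-valuation argument: fix x; take any y with xR^2y and any z with xR^3z. Set V(ψ) to the set of worlds R-reachable from y in exactly 3 steps. Then □^3ψ holds at y, so the antecedent holds at x; validity forces ◇^2ψ at z, giving a w with zR^2w and yR^3w.
First-order correspondent: forall x forall y forall z ((x R^2 y & x R^3 z) -> exists w (y R^3 w & z R^2 w)).

forall x forall y forall z ((x R^2 y & x R^3 z) -> exists w (y R^3 w & z R^2 w))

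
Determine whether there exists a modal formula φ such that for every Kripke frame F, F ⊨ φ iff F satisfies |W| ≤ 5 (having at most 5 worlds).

Any modally definable frame class is closed under disjoint unions.
Any modal formula valid on each of 6 disjoint one-world frames is valid on their disjoint union (validity is preserved under disjoint unions). Each one-world frame has |W|=1≤5, but the union has |W|=6.
So no modal formula (or set of formulas) defines exactly the |W|≤5 frames.

No — not modally definable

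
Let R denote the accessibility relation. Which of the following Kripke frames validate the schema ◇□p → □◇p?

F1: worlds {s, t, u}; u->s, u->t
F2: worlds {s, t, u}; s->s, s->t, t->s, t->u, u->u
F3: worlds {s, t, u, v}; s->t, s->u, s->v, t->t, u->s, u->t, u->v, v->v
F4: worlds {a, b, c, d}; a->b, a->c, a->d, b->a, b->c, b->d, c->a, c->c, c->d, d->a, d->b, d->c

Frame correspondent (Sahlqvist): ∀x ∀y ∀z (Rxy ∧ Rxz → ∃w (Ryw ∧ Rzw)) — i.e. convergence.
F1: fails — Rus and Rus but s and s have no common successor.
F2: fails — Rts and Rtu but s and u have no common successor.
F3: fails — Rsv and Rst but v and t have no common successor.
F4: condition met.
Valid on: F4.

F4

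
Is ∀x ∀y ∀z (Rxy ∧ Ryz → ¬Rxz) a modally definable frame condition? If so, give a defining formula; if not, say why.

Not modally definable

Modal frame validity is preserved under surjective bounded morphisms.
The 7-cycle (worlds w0,w1,w2,w3,w4,w5,w6 with w0→w1→w2→w3→w4→w5→w6→w0) is intransitive. Mapping every world to a single reflexive point • is a surjective bounded morphism; the reflexive point is not intransitive (R••∧R•• but R••).
Hence intransitivity is not modally definable.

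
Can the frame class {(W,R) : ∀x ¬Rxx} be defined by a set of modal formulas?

If a class were modally definable it would be closed under surjective bounded morphisms (Goldblatt–Thomason).
The 2-cycle (worlds 0,1 with 0→1→0) is irreflexive, and the map sending every world to a single reflexive point • is a surjective bounded morphism (forth: every edge maps to (•,•); back: every world has a successor). So any modal formula valid on the 2-cycle is also valid on the reflexive point, which is not irreflexive.
So no modal formula (or set of formulas) defines exactly the irreflexive frames.

No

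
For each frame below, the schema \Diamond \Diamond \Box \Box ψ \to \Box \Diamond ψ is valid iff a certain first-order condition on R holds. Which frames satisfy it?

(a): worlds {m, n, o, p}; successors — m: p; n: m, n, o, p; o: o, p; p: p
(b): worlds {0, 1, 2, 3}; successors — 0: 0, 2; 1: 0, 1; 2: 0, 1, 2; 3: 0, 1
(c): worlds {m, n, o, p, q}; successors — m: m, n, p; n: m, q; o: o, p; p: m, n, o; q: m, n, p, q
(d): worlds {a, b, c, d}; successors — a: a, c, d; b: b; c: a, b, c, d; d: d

Frame correspondent (Sahlqvist): \forall x \forall y \forall z ((x R^2 y \wedge xRz) \to \exists w (y R^2 w \wedge zRw)) — i.e. a generalized confluence (Geach) condition.
(a): ✓.
(b): ✓.
(c): ✓.
(d): fails — aR²b, aRa but no w with bR²w and aRw.
Valid on: (a), (b), (c).

(a), (b), (c)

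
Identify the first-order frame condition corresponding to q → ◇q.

reflexivity

This is a form of the T axiom.
Its frame correspondent is reflexivity — ∀x Rxx.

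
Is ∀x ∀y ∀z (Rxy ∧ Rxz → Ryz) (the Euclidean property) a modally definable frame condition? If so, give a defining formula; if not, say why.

Yes, by ◇q → □◇q

Yes: it is the Euclidean property, defined by the 5 schema ◇q → □◇q.
Suppose ◇q→□◇q is valid. Take Rxy, Rxz and set V(q)={y}. Then ◇q at x, so □◇q at x, so ◇q at z, so some w with Rzw has q; w=y, i.e. Rzy. By symmetry of the argument, Ryz.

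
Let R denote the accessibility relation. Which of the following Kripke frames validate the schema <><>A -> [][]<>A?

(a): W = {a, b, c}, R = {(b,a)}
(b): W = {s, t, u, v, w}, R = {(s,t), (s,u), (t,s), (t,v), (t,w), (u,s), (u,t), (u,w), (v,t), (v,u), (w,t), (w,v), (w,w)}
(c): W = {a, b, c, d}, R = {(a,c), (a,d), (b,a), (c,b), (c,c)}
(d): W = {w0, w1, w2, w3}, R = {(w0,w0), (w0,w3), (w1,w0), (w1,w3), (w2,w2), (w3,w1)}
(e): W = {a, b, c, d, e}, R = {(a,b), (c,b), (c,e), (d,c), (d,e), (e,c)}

(a)

This is the axiom for a generalized confluence (Geach) condition; its first-order frame correspondent is forall x forall y forall z ((x R^2 y & x R^2 z) -> exists w (y = w & zRw)).
(a): ✓.
(b): fails — sR²s, sR²s but no w* with s=w* and sRw*.
(c): fails — aR²b, aR²b but no w with b=w and bRw.
(d): fails — w0R²w0, w0R²w3 but no w with w0=w and w3Rw.
(e): fails — cR²c, cR²c but no w with c=w and cRw.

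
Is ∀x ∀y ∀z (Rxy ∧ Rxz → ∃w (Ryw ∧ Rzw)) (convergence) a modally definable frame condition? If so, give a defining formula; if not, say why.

This is a Sahlqvist condition; the .2 axiom ◇□p → □◇p defines it.
Suppose ◇□p→□◇p is valid. Take Rxy, Rxz and set V(p)={w : Ryw}. Then □p at y so ◇□p at x, so □◇p at x, so ◇p at z, giving w with Rzw and Ryw.

Yes, by ◇□p → □◇p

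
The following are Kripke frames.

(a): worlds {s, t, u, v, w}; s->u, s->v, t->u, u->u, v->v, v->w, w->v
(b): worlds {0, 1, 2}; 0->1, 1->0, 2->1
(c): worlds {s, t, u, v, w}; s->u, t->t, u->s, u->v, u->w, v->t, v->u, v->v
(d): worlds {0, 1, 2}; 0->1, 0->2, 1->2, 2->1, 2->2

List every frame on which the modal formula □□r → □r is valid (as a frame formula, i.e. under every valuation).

(a), (d)

This is the axiom for density; its first-order frame correspondent is ∀x ∀y (Rxy → ∃z (Rxz ∧ Rzy)).
(a): condition met.
(b): fails — R01 but no z with R0z and Rz1.
(c): fails — Ruw but no z with Ruz and Rzw.
(d): condition met.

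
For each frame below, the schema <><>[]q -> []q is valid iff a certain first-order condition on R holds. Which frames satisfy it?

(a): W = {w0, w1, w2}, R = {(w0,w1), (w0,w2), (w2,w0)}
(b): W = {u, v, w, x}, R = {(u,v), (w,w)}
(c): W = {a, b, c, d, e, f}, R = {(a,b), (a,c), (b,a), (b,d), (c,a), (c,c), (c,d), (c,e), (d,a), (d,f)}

(b)

This is the axiom for a generalized confluence (Geach) condition; its first-order frame correspondent is forall x forall y forall z ((x R^2 y & xRz) -> exists w (yRw & z = w)).
(a): fails — w2R²w1, w2Rw0 but no w with w1Rw and w0=w.
(b): ✓.
(c): fails — aR²c, aRb but no w with cRw and b=w.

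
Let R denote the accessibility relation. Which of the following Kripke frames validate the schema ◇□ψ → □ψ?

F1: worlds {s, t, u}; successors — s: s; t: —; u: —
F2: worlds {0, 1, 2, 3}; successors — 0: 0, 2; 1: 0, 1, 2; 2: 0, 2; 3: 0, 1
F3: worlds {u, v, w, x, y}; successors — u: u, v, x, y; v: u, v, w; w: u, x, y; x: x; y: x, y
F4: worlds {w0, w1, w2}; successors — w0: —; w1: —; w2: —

The schema corresponds to the Euclidean property: ∀x ∀y ∀z (Rxy ∧ Rxz → Ryz).
F1: holds.
F2: fails — R10 and R11 but not R01.
F3: fails — Ruv and Rux but not Rvx.
F4: holds.
Valid on: F1, F4.

F1, F4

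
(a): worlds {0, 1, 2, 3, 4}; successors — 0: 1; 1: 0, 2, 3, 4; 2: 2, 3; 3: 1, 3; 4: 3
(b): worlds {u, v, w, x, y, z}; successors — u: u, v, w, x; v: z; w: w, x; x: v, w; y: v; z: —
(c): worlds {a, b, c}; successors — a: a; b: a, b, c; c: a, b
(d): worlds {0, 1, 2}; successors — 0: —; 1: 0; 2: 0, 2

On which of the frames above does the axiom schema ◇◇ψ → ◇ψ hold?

(d)

This is the axiom for transitivity; its first-order frame correspondent is ∀x ∀y ∀z (Rxy ∧ Ryz → Rxz).
(a): fails — R10 and R01 but not R11.
(b): fails — Ruv and Rvz but not Ruz.
(c): fails — Rcb and Rbc but not Rcc.
(d): condition met.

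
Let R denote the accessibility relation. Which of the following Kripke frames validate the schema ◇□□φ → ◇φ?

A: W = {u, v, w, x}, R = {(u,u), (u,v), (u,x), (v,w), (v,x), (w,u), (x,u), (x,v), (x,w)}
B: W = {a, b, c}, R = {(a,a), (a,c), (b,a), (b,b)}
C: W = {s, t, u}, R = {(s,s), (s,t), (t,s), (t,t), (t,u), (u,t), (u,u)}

The schema corresponds to a generalized confluence (Geach) condition: ∀x ∀y (xRy → ∃w (yR²w ∧ xRw)).
A: satisfies the condition.
B: fails — aRc but no w with cR²w and aRw.
C: satisfies the condition.
Valid on: A, C.

A, C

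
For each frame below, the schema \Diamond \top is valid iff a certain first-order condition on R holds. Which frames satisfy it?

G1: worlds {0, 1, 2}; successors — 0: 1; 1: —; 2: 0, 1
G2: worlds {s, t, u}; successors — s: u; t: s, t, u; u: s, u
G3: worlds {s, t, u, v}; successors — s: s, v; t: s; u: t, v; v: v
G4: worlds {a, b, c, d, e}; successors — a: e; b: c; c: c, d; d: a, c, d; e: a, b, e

G2, G3, G4

Frame correspondent (Sahlqvist): \forall x \exists y Rxy — i.e. seriality.
G1: fails — world 1 has no successor.
G2: ✓.
G3: ✓.
G4: ✓.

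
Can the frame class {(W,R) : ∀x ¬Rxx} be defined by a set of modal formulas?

Any modally definable frame class is closed under surjective bounded morphisms.
The 4-cycle (worlds s,t,u,v with s→t→u→v→s) is irreflexive, and the map sending every world to a single reflexive point • is a surjective bounded morphism (forth: every edge maps to (•,•); back: every world has a successor). So any modal formula valid on the 4-cycle is also valid on the reflexive point, which is not irreflexive.
Hence irreflexivity is not modally definable.

Not modally definable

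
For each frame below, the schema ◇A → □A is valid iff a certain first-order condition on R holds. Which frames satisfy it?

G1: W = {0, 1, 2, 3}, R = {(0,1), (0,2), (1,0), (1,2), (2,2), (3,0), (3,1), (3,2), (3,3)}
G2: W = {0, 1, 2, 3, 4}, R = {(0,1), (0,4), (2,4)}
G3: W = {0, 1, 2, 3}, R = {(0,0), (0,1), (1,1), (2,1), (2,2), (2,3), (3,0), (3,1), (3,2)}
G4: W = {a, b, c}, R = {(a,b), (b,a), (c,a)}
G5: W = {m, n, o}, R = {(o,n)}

G4, G5

The schema corresponds to partial functionality: ∀x ∀y ∀z (Rxy ∧ Rxz → y = z).
G1: fails — 0 sees both 1 and 2.
G2: fails — 0 sees both 1 and 4.
G3: fails — 0 sees both 0 and 1.
G4: holds.
G5: holds.
Valid on: G4, G5.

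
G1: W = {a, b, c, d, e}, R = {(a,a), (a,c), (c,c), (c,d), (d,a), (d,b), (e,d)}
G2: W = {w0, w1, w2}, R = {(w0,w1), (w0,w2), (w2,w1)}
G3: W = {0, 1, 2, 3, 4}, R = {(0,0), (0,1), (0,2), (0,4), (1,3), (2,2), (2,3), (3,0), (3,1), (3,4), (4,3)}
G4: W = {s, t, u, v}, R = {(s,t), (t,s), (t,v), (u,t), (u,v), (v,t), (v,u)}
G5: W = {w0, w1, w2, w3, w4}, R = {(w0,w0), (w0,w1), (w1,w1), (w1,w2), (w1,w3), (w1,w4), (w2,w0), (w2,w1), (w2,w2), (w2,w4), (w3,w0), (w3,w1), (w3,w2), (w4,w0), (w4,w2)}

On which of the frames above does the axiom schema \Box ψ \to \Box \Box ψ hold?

The schema corresponds to transitivity: \forall x \forall y \forall z (Rxy \wedge Ryz \to Rxz).
G1: fails — Rcd and Rdb but not Rcb.
G2: holds.
G3: fails — R34 and R43 but not R33.
G4: fails — Ruv and Rvu but not Ruu.
G5: fails — Rw1w2 and Rw2w0 but not Rw1w0.

G2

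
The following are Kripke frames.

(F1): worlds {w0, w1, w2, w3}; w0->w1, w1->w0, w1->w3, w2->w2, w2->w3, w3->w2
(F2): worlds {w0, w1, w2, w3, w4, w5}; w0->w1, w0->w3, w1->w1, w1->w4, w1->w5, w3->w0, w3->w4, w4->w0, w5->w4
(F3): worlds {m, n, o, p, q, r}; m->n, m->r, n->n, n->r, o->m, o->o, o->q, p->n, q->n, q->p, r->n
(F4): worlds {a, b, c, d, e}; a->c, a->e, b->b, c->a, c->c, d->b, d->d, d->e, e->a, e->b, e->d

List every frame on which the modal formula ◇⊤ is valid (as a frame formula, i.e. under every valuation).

(F1), (F3), (F4)

The schema corresponds to seriality: ∀x ∃y Rxy.
(F1): holds.
(F2): fails — world w2 has no successor.
(F3): holds.
(F4): holds.
Valid on: (F1), (F3), (F4).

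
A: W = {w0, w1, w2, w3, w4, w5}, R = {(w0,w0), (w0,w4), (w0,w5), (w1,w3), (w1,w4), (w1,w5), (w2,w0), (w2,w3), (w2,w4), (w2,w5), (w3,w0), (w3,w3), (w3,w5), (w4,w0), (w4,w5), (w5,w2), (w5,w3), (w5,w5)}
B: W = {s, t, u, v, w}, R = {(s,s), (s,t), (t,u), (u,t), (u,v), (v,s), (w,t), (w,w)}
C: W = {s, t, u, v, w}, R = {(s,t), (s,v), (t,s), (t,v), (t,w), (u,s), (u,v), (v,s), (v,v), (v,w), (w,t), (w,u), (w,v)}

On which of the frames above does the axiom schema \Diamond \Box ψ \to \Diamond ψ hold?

A, C

Frame correspondent (Sahlqvist): \forall x \forall y (xRy \to \exists w (yRw \wedge xRw)) — i.e. a generalized confluence (Geach) condition.
A: ✓.
B: fails — sRt but no w* with tRw* and sRw*.
C: ✓.
Valid on: A, C.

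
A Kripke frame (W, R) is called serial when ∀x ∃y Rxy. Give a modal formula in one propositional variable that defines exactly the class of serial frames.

This is seriality; the standard corresponding axiom is D: □q → ◇q.

□q → ◇q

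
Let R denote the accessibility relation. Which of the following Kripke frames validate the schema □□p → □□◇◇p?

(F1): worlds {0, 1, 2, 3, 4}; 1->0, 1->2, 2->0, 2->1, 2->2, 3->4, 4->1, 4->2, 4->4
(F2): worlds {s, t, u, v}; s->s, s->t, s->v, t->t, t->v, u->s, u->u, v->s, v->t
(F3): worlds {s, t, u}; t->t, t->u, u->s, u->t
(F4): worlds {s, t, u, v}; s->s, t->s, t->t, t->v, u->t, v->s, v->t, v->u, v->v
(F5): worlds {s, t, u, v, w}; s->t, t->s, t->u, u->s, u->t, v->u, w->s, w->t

This is the axiom for a generalized confluence (Geach) condition; its first-order frame correspondent is ∀x ∀z (xR²z → ∃w (xR²w ∧ zR²w)).
(F1): fails — 1R²0 but no w with 1R²w and 0R²w.
(F2): holds.
(F3): fails — tR²s but no w with tR²w and sR²w.
(F4): holds.
(F5): holds.

(F2), (F4), (F5)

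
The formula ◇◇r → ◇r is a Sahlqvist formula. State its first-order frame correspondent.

Replacing r by ¬r and contraposing gives the equivalent schema □r → □□r.
Suppose □r→□□r is valid. Take Rxy, Ryz and set V(r)={w : Rxw}. Then □r at x, so □□r at x, so □r at y, so r at z, i.e. Rxz.

Transitivity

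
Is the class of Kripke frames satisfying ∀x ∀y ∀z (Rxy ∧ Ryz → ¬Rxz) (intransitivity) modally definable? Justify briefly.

No — not modally definable

Modal frame validity is preserved under surjective bounded morphisms.
The 7-cycle (worlds a,b,c,d,e,f,g with a→b→c→d→e→f→g→a) is intransitive. Mapping every world to a single reflexive point • is a surjective bounded morphism; the reflexive point is not intransitive (R••∧R•• but R••).
So the class is not modally definable.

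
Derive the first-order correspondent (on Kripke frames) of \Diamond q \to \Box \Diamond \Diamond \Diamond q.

\forall x \forall y \forall z ((xRy \wedge xRz) \to \exists w (y = w \wedge z R^3 w))

This is a Sahlqvist (Geach-type) schema ◇^1□^0q → □^1◇^3q.
Minimal-valuation argument: fix x; take any y with xR^1y and any z with xR^1z. Set V(q) to the set of worlds R-reachable from y in exactly 0 steps. Then □^0q holds at y, so the antecedent holds at x; validity forces ◇^3q at z, giving a w with zR^3w and yR^0w.
First-order correspondent: \forall x \forall y \forall z ((xRy \wedge xRz) \to \exists w (y = w \wedge z R^3 w)).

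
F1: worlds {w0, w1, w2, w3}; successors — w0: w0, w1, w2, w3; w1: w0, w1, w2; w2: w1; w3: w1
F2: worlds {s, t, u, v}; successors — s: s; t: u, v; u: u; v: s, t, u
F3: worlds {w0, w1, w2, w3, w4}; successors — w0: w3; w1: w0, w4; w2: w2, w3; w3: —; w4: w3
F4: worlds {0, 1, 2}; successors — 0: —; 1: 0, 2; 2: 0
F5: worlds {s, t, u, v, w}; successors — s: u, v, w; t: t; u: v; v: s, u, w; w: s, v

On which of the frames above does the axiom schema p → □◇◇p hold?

F1

Frame correspondent (Sahlqvist): ∀x ∀z (xRz → ∃w (x = w ∧ zR²w)) — i.e. a generalized confluence (Geach) condition.
F1: satisfies the condition.
F2: fails — tRu but no w with t=w and uR²w.
F3: fails — w0Rw3 but no w with w0=w and w3R²w.
F4: fails — 1R0 but no w with 1=w and 0R²w.
F5: fails — vRu but no w* with v=w* and uR²w*.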